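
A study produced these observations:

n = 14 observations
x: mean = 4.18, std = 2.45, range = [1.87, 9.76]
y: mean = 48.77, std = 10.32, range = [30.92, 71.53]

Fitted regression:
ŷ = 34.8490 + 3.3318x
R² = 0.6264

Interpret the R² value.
About 62.64% of the variability in y is accounted for by the regression on x (R² = 0.6264) — a moderate linear fit.

R² (coefficient of determination) measures the proportion of variance in y explained by the regression model.

Here R² = 0.6264:
- Explained: 62.64% of the variation in y
- Unexplained (residual): 100% − 62.64% = 37.36%
- Rule of thumb (below 0.3 weak; 0.3 to below 0.7 moderate; 0.7 and above strong) → moderate

Note: R² says nothing about causation, and a high R² does not by itself mean the linear form is appropriate — check the residuals.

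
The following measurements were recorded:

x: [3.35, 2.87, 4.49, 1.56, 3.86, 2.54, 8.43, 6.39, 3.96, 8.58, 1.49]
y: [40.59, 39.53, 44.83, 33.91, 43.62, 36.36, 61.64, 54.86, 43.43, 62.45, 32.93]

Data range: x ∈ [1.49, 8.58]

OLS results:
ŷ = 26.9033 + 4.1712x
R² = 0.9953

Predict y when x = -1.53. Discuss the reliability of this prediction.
ŷ = 20.5214 (extrapolation — x = -1.53 lies outside [1.49, 8.58], so reliability is low).

Prediction calculation:
ŷ = 26.9033 + 4.1712 × (-1.53)
ŷ = 20.5214

Reliability:
- Data range: x ∈ [1.49, 8.58]
- Prediction point: x = -1.53 is 3.02 units below the observed range → this is EXTRAPOLATION, not interpolation

Why that matters here:
- R² describes fit only over the sampled x values; it says nothing about behaviour beyond them
- Real relationships often flatten, saturate, or turn nonlinear at extremes
- The linear relationship may not hold outside the observed range

Report the number if required, but flag clearly that it is an extrapolation.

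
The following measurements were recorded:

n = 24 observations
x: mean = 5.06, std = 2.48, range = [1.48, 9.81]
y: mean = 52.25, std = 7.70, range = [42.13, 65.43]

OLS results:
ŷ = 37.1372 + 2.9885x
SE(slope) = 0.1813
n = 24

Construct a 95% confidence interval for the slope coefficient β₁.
The 95% CI for β₁ is (2.6125, 3.3645)

Confidence interval for the slope:

The 95% CI for β₁ is: β̂₁ ± t*(α/2, n-2) × SE(β̂₁)

Step 1: Find critical t-value
- Confidence level = 0.95
- Degrees of freedom = n - 2 = 24 - 2 = 22
- t*(α/2, 22) = 2.0739

Step 2: Calculate margin of error
Margin = 2.0739 × 0.1813 = 0.3760

Step 3: Construct interval
CI = 2.9885 ± 0.3760
CI = (2.6125, 3.3645)

Interpretation: We are 95% confident that the true slope β₁ lies between 2.6125 and 3.3645.
Both endpoints are positive, so the data support a genuinely positive slope at this confidence level.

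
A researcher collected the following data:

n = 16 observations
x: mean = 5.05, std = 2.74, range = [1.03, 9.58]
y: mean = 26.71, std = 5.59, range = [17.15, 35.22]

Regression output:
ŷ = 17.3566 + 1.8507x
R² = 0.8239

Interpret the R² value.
The model explains 82.39% of the variance in y (R² = 0.8239), leaving 17.61% unexplained; the fit is strong.

R² (coefficient of determination) measures the proportion of variance in y explained by the regression model.

Here R² = 0.8239:
- Explained: 82.39% of the variation in y
- Unexplained (residual): 100% − 82.39% = 17.61%
- Rule of thumb (below 0.3 weak; 0.3 to below 0.7 moderate; 0.7 and above strong) → strong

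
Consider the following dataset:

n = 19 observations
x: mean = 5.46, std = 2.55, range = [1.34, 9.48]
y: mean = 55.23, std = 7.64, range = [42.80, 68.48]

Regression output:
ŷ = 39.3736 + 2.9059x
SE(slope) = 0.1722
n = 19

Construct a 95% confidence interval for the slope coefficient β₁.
The 95% CI for β₁ is (2.5426, 3.2692)

Confidence interval for the slope:

The 95% CI for β₁ is: β̂₁ ± t*(α/2, n-2) × SE(β̂₁)

Step 1: Find critical t-value
- Confidence level = 0.95
- Degrees of freedom = n - 2 = 19 - 2 = 17
- t*(α/2, 17) = 2.1098

Step 2: Calculate margin of error
Margin = 2.1098 × 0.1722 = 0.3633

Step 3: Construct interval
CI = 2.9059 ± 0.3633
CI = (2.5426, 3.2692)

Interpretation: each one-unit increase in x is associated with a change in mean y of between 2.5426 and 3.2692, with 95% confidence.
The interval does not include 0, suggesting a significant linear relationship.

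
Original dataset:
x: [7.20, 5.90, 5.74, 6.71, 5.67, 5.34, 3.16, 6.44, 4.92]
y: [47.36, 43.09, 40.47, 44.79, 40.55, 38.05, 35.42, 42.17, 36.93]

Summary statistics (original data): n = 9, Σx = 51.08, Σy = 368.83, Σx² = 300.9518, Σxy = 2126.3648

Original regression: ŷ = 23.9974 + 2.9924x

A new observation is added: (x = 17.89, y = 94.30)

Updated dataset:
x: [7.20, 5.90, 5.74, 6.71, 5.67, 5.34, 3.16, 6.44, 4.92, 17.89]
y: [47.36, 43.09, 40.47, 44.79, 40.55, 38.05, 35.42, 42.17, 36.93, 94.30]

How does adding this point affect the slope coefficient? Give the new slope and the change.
New slope β₁ = 4.2609 versus 2.9924 before: a change of +1.2685 (+42.4%).

x = 17.89 lies well outside the original x-range [3.16, 7.20] (x̄ ≈ 5.68), so this observation has high leverage and can move the slope substantially.

Step 1: Update the sums with the new point (n goes from 9 to 10)
Σx  = 51.08 + 17.89 = 68.97
Σy  = 368.83 + 94.30 = 463.13
Σx² = 300.9518 + 17.89² = 300.9518 + 320.0521 = 621.0039
Σxy = 2126.3648 + 17.89×94.30 = 2126.3648 + 1687.0270 = 3813.3918

Step 2: Recompute the slope with b₁ = (nΣxy − ΣxΣy) / (nΣx² − (Σx)²)
Numerator   = 10×3813.3918 − 68.97×463.13 = 38133.9180 − 31942.0761 = 6191.8419
Denominator = 10×621.0039 − 68.97² = 6210.0390 − 4756.8609 = 1453.1781
b₁(new) = 6191.8419 / 1453.1781 = 4.2609

(Same formula on the original sums: (9×2126.3648 − 51.08×368.83) / (9×300.9518 − 51.08²) = 297.4468 / 99.3998 = 2.9924, matching the given fit.)

Step 3: Change in slope
Δβ₁ = 4.2609 − 2.9924 = +1.2685
Relative change = +1.2685 / 2.9924 × 100% = +42.4%
→ the slope increases when the point is added.

A high-leverage point only changes the slope if it is off the original line; here y = 94.30 is above the original trend, so the slope increases.
In practice: investigate whether it comes from the same population as the rest of the sample; examine leverage (hᵢ) and Cook's distance rather than deleting it automatically.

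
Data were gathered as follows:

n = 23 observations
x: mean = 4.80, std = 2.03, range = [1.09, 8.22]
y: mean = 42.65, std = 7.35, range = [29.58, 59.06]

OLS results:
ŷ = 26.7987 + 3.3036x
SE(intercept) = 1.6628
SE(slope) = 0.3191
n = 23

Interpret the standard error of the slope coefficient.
SE(β̂₁) = 0.3191 is the estimated standard deviation of the slope estimate across repeated samples; relative to β̂₁ = 3.3036 that is 9.7%, a precise estimate.

What SE measures:
- The standard error quantifies the sampling variability of the coefficient estimate
- It is the estimated standard deviation of β̂₁ across hypothetical repeated samples of the same size
- Smaller SE → more precise estimate

Relative precision:
- SE / |β̂₁| = 0.3191 / 3.3036 = 9.7%
- Rule of thumb (under 20%: precise; 20% to under 50%: moderately precise; 50% or more: imprecise) → precise

Link to interval estimation: a confidence interval for β₁ is β̂₁ ± t* × 0.3191, so SE sets the half-width per unit of t*.

What drives SE(β̂₁): more residual scatter → larger SE.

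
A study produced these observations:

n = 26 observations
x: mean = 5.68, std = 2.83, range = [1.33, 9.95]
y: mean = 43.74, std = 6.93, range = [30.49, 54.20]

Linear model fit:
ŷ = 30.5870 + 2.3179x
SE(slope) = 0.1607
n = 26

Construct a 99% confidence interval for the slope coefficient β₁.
The 99% CI for β₁ is (1.8684, 2.7674)

Confidence interval for the slope:

The 99% CI for β₁ is: β̂₁ ± t*(α/2, n-2) × SE(β̂₁)

Step 1: Find critical t-value
- Confidence level = 0.99
- Degrees of freedom = n - 2 = 26 - 2 = 24
- t*(α/2, 24) = 2.7969

Step 2: Calculate margin of error
Margin = 2.7969 × 0.1607 = 0.4495

Step 3: Construct interval
CI = 2.3179 ± 0.4495
CI = (1.8684, 2.7674)

Interpretation: each one-unit increase in x is associated with a change in mean y of between 1.8684 and 2.7674, with 99% confidence.
Since 0 is outside the interval, a two-sided test at α = 0.01 would reject H₀: β₁ = 0.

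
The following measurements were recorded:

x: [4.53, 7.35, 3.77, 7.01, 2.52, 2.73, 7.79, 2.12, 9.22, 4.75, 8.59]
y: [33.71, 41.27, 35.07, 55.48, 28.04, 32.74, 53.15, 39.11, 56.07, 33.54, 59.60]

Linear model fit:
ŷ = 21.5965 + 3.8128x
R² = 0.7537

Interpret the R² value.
The model explains 75.37% of the variance in y (R² = 0.7537), leaving 24.63% unexplained; the fit is strong.

The coefficient of determination R² is the fraction of the total variation in y that the fitted line accounts for.

Here R² = 0.7537:
- Explained: 75.37% of the variation in y
- Unexplained (residual): 100% − 75.37% = 24.63%
- Rule of thumb (below 0.3 weak; 0.3 to below 0.7 moderate; 0.7 and above strong) → strong

Equivalently, for simple linear regression R² = r², so |r| = √0.7537 ≈ 0.8682.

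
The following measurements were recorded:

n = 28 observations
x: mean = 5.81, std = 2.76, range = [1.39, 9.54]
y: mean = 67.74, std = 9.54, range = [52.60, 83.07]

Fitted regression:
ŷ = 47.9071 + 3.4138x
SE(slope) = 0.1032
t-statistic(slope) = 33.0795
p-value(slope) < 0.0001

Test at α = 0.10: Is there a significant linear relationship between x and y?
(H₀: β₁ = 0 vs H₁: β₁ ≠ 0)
Reject H₀: p-value < 0.0001 < α = 0.10. The linear relationship is significant at the 10% level.

Hypothesis test for the slope coefficient:

H₀: β₁ = 0 (no linear relationship)
H₁: β₁ ≠ 0 (linear relationship exists)

Test statistic: t = β̂₁ / SE(β̂₁) = 3.4138 / 0.1032 = 33.0795

p < 0.0001: how often a slope estimate this far from 0 (in SE units) would arise by chance if β₁ were truly 0.

Decision rule: reject H₀ if p-value < α.
p-value < 0.0001 < α = 0.10 → reject H₀.

At α = 0.10 the data do provide convincing evidence of a nonzero slope.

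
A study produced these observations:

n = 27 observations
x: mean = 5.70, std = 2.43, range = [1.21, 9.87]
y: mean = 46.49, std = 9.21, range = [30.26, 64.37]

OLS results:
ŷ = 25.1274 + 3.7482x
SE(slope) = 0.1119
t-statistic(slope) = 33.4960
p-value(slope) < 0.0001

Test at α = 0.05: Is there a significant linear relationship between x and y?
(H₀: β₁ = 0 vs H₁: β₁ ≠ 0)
Reject H₀: p-value < 0.0001 < α = 0.05. The linear relationship is significant at the 5% level.

Hypothesis test for the slope coefficient:

H₀: β₁ = 0 (no linear relationship)
H₁: β₁ ≠ 0 (linear relationship exists)

Test statistic: t = β̂₁ / SE(β̂₁) = 3.7482 / 0.1119 = 33.4960

The p-value (<0.0001) is the probability, under H₀, of a t-statistic at least as extreme as |t| = 33.4960 (two-sided, df = n − 2 = 25).

Decision rule: reject H₀ if p-value < α.
p-value < 0.0001 < α = 0.05 → reject H₀.

There is sufficient evidence at the 5% significance level to conclude that a linear relationship exists between x and y.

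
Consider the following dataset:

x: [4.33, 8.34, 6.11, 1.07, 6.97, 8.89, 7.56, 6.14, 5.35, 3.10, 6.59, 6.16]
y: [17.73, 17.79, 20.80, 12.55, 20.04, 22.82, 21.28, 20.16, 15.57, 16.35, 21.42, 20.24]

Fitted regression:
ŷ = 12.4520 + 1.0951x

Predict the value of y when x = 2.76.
ŷ = 15.4745

x = 2.76 lies inside the observed range [1.07, 8.89], so the fitted equation applies directly:

ŷ = 12.4520 + 1.0951 × 2.76
ŷ = 12.4520 + 3.0225
ŷ = 15.4745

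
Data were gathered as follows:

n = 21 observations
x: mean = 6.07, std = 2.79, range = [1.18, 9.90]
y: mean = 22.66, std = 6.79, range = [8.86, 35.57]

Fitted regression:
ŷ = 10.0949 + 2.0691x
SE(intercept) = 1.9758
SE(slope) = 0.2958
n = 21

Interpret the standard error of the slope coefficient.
The slope 2.0691 is pinned down to within about ±0.2958 (one SE) by these data — relative uncertainty 14.3%, i.e. precise.

SE(β̂₁) = 0.2958 says: if we drew many samples of n = 21 from the same population and refit each time, the fitted slopes would scatter with a standard deviation of roughly 0.2958 around the true β₁.

Relative precision:
- SE / |β̂₁| = 0.2958 / 2.0691 = 14.3%
- Rule of thumb (under 20%: precise; 20% to under 50%: moderately precise; 50% or more: imprecise) → precise

Link to interval estimation: a confidence interval for β₁ is β̂₁ ± t* × 0.2958, so SE sets the half-width per unit of t*.

What drives SE(β̂₁): wider spread of x values → smaller SE.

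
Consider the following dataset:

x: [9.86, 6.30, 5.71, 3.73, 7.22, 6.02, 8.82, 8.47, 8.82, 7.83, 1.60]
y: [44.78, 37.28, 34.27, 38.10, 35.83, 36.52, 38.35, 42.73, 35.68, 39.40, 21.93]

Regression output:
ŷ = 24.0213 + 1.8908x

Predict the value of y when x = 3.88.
ŷ = 31.3576

x = 3.88 lies inside the observed range [1.60, 9.86], so the fitted equation applies directly:

ŷ = 24.0213 + 1.8908 × 3.88
ŷ = 24.0213 + 7.3363
ŷ = 31.3576

This is the fitted mean response at that x — an individual observation would come with a wider prediction interval.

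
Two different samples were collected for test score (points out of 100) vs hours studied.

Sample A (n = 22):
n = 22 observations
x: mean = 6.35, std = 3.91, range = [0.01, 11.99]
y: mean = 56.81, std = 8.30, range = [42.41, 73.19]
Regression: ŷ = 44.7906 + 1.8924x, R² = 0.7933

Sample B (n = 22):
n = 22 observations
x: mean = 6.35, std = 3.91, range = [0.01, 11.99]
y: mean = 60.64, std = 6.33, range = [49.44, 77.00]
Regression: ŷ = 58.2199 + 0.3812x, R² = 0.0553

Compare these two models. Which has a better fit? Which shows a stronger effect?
Model A has the better fit (R² = 0.7933 vs 0.0553). Model A shows the stronger effect (|β₁| = 1.8924 vs 0.3812).

Model Comparison:

Goodness of fit (R²):
- Model A: R² = 0.7933 → 79.33% of variance in test score explained
- Model B: R² = 0.0553 → 5.53% of variance in test score explained
- 0.7933 > 0.0553 → Model A has the better fit

Effect size (slope magnitude):
- Model A: β₁ = 1.8924 → predicted test score rises 1.8924 points per additional hour of study time
- Model B: β₁ = 0.3812 → predicted test score rises 0.3812 points per additional hour of study time
- |1.8924| > |0.3812| → Model A shows the stronger marginal effect

Notes:
- R² measures how tightly points cluster around the line; β₁ measures how steep the line is — they answer different questions.
- The two samples could reflect different populations, time periods, or measurement quality.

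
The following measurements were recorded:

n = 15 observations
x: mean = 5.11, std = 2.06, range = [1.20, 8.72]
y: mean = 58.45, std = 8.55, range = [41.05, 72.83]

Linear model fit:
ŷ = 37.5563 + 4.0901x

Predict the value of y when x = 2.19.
ŷ = 46.5136

x = 2.19 lies inside the observed range [1.20, 8.72], so the fitted equation applies directly:

ŷ = 37.5563 + 4.0901 × 2.19
ŷ = 37.5563 + 8.9573
ŷ = 46.5136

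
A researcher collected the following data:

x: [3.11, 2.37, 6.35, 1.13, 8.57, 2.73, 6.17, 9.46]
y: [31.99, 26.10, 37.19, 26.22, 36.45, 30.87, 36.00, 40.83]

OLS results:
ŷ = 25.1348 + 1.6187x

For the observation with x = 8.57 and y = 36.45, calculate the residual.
Residual = -2.5571

The residual is the difference between the actual value and the predicted value:

Residual = y - ŷ

Step 1: Calculate predicted value
ŷ = 25.1348 + 1.6187 × 8.57
ŷ = 39.0071

Step 2: Calculate residual
Residual = 36.45 - 39.0071
Residual = -2.5571

Sign check: y < ŷ, so the point is below the line and the fit overestimates here.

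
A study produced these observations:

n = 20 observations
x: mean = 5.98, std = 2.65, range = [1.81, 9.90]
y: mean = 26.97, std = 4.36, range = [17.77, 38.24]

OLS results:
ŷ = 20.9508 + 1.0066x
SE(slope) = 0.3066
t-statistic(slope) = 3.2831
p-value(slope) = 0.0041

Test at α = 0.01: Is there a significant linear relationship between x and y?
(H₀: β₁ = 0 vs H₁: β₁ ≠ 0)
Since p-value = 0.0041 < α = 0.01, reject H₀ — the slope is significantly different from 0.

Hypothesis test for the slope coefficient:

H₀: β₁ = 0 (no linear relationship)
H₁: β₁ ≠ 0 (linear relationship exists)

Test statistic: t = β̂₁ / SE(β̂₁) = 1.0066 / 0.3066 = 3.2831

With df = 18, the two-sided p-value for |t| = 3.2831 is 0.0041.

Decision rule: reject H₀ if p-value < α.
p-value = 0.0041 < α = 0.01 → reject H₀.

Conclusion: the linear association between x and y is significant at the 1% level.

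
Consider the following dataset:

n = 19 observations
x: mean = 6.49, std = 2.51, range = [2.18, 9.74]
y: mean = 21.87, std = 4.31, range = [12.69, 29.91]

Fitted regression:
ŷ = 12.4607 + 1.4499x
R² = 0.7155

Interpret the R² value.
About 71.55% of the variability in y is accounted for by the regression on x (R² = 0.7155) — a strong linear fit.

The coefficient of determination R² is the fraction of the total variation in y that the fitted line accounts for.

Here R² = 0.7155:
- Explained: 71.55% of the variation in y
- Unexplained (residual): 100% − 71.55% = 28.45%
- Rule of thumb (below 0.3 weak; 0.3 to below 0.7 moderate; 0.7 and above strong) → strong

Note: R² never decreases when predictors are added, so it should not be used alone to compare models of different size.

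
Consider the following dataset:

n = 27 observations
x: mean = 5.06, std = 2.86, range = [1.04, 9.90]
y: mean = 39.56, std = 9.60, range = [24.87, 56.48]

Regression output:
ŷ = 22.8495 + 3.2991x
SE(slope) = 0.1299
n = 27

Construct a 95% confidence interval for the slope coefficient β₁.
The 95% CI for β₁ is (3.0316, 3.5666)

Confidence interval for the slope:

The 95% CI for β₁ is: β̂₁ ± t*(α/2, n-2) × SE(β̂₁)

Step 1: Find critical t-value
- Confidence level = 0.95
- Degrees of freedom = n - 2 = 27 - 2 = 25
- t*(α/2, 25) = 2.0595

Step 2: Calculate margin of error
Margin = 2.0595 × 0.1299 = 0.2675

Step 3: Construct interval
CI = 3.2991 ± 0.2675
CI = (3.0316, 3.5666)

Interpretation: intervals built this way capture the true β₁ in 95% of repeated samples; here the plausible range for the per-unit effect of x on y is 3.0316 to 3.5666.
Both endpoints are positive, so the data support a genuinely positive slope at this confidence level.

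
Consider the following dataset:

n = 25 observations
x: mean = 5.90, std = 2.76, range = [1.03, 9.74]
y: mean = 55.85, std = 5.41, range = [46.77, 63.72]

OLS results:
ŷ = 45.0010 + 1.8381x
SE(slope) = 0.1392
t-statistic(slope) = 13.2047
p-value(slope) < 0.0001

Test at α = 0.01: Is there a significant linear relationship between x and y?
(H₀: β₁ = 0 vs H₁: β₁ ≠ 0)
Reject H₀: p-value < 0.0001 < α = 0.01. The linear relationship is significant at the 1% level.

Hypothesis test for the slope coefficient:

H₀: β₁ = 0 (no linear relationship)
H₁: β₁ ≠ 0 (linear relationship exists)

Test statistic: t = β̂₁ / SE(β̂₁) = 1.8381 / 0.1392 = 13.2047

The p-value (<0.0001) is the probability, under H₀, of a t-statistic at least as extreme as |t| = 13.2047 (two-sided, df = n − 2 = 23).

Decision rule: reject H₀ if p-value < α.
p-value < 0.0001 < α = 0.01 → reject H₀.

There is sufficient evidence at the 1% significance level to conclude that a linear relationship exists between x and y.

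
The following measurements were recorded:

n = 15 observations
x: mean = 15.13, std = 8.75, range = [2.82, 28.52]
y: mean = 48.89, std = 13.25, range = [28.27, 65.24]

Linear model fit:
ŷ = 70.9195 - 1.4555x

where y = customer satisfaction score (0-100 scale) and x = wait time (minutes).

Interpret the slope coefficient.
For each additional minute of wait time, predicted satisfaction score decreases by approximately 1.4555 points.

β₁ = -1.4555 is the change in predicted satisfaction score (points) per additional minute of wait time.

Interpretation:
- Wait time up by 1 minute → predicted satisfaction score decreases by 1.4555 points
- The effect is assumed constant over the observed range of x (linearity)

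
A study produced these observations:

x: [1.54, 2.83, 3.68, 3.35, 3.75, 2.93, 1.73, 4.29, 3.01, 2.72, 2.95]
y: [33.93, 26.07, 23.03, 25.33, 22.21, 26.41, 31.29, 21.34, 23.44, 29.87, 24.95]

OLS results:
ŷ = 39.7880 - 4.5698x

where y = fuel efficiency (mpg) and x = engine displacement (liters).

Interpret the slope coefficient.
On average, fuel efficiency is about 4.5698 mpg lower for every extra liter of engine displacement.

β₁ = -4.5698 is the change in predicted fuel efficiency (mpg) per additional liter of engine displacement.

Interpretation:
- Engine displacement up by 1 liter → predicted fuel efficiency decreases by 4.5698 mpg
- The effect is assumed constant over the observed range of x (linearity)
- The slope describes association in these data, not necessarily a causal effect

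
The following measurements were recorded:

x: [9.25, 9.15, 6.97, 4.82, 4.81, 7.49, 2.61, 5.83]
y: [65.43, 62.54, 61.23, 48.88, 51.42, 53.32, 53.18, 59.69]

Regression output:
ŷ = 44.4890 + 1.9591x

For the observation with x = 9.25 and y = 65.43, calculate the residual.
Residual = 2.8193

The residual is the difference between the actual value and the predicted value:

Residual = y - ŷ

Step 1: Calculate predicted value
ŷ = 44.4890 + 1.9591 × 9.25
ŷ = 62.6107

Step 2: Calculate residual
Residual = 65.43 - 62.6107
Residual = 2.8193

Interpretation: the model underestimates the actual value by 2.8193 at this point (positive residual → observation lies above the fitted line).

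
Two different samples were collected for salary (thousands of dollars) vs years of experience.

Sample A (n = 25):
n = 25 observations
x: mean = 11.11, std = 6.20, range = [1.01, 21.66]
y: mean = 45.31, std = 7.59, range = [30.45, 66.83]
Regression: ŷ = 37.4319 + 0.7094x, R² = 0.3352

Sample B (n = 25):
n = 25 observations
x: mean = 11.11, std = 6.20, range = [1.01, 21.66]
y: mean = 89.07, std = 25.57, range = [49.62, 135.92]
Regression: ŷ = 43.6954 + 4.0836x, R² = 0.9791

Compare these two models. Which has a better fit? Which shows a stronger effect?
Model B has the better fit (R² = 0.9791 vs 0.3352). Model B shows the stronger effect (|β₁| = 4.0836 vs 0.7094).

Model Comparison:

Which explains more variance? (R²)
- Model A: R² = 0.3352 → 33.52% of variance in salary explained
- Model B: R² = 0.9791 → 97.91% of variance in salary explained
- 0.9791 > 0.3352 → Model B has the better fit

Which has the larger per-year effect? (|β₁|)
- Model A: β₁ = 0.7094 → predicted salary rises 0.7094 thousand dollars per additional year of experience
- Model B: β₁ = 4.0836 → predicted salary rises 4.0836 thousand dollars per additional year of experience
- |0.7094| < |4.0836| → Model B shows the stronger marginal effect

Note: A better fit (higher R²) doesn't necessarily mean a more important relationship.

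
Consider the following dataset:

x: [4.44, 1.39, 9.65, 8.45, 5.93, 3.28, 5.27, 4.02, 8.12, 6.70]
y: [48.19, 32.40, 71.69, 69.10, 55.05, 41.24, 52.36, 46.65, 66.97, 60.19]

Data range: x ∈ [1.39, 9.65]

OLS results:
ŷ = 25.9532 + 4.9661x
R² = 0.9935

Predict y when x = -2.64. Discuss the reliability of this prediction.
ŷ = 12.8427 (extrapolation — x = -2.64 lies outside [1.39, 9.65], so reliability is low).

Prediction calculation:
ŷ = 25.9532 + 4.9661 × (-2.64)
ŷ = 12.8427

Reliability:
- Data range: x ∈ [1.39, 9.65]
- Prediction point: x = -2.64 is 4.03 units below the observed range → this is EXTRAPOLATION, not interpolation

Why that matters here:
- The linear relationship may not hold outside the observed range
- There are no observations near this x to validate the fitted line there
- The standard error of prediction grows with (x − x̄)², and x = -2.64 is far from x̄ = 5.72

A defensible statement: 'if the linear trend continued to x = -2.64, y would be about 12.8427' — the premise is untested.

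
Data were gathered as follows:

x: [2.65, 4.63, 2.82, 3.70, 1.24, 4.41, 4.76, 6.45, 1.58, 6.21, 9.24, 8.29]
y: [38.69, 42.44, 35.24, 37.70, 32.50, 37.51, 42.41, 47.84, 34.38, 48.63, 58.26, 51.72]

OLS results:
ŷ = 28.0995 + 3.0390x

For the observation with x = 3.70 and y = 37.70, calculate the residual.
Residual = -1.6438

The residual is the difference between the actual value and the predicted value:

Residual = y - ŷ

Step 1: Calculate predicted value
ŷ = 28.0995 + 3.0390 × 3.70
ŷ = 39.3438

Step 2: Calculate residual
Residual = 37.70 - 39.3438
Residual = -1.6438

Sign check: y < ŷ, so the point is below the line and the fit overestimates here.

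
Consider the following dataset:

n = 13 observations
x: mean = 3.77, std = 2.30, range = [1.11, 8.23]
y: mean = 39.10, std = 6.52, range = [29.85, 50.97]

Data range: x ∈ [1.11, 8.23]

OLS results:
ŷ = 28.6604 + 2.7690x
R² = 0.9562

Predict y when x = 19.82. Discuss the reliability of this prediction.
ŷ = 83.5420, but this is extrapolation (above the data range [1.11, 8.23]) and may be unreliable.

Prediction calculation:
ŷ = 28.6604 + 2.7690 × 19.82
ŷ = 83.5420

Reliability:
- Data range: x ∈ [1.11, 8.23]
- Prediction point: x = 19.82 is 11.59 units above the observed range → this is EXTRAPOLATION, not interpolation

Why that matters here:
- There are no observations near this x to validate the fitted line there
- The standard error of prediction grows with (x − x̄)², and x = 19.82 is far from x̄ = 3.77
- R² describes fit only over the sampled x values; it says nothing about behaviour beyond them

Report the number if required, but flag clearly that it is an extrapolation.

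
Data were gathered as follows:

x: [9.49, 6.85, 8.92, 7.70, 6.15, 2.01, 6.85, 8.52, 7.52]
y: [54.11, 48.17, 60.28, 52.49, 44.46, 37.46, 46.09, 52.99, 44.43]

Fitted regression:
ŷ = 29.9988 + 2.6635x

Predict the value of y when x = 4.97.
ŷ = 43.2364

Plug x = 4.97 into the fitted line:

ŷ = 29.9988 + 2.6635 × 4.97
ŷ = 29.9988 + 13.2376
ŷ = 43.2364

This is a point prediction; actual observations scatter around it by roughly the residual standard deviation.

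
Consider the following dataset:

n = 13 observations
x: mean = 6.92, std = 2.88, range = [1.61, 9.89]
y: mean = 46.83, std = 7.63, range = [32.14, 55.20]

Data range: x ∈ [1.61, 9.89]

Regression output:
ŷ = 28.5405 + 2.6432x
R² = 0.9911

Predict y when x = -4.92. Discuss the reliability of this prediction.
ŷ = 15.5360 (extrapolation — x = -4.92 lies outside [1.61, 9.89], so reliability is low).

Prediction calculation:
ŷ = 28.5405 + 2.6432 × (-4.92)
ŷ = 15.5360

Reliability:
- Data range: x ∈ [1.61, 9.89]
- Prediction point: x = -4.92 is 6.53 units below the observed range → this is EXTRAPOLATION, not interpolation

Why that matters here:
- The standard error of prediction grows with (x − x̄)², and x = -4.92 is far from x̄ = 6.92
- R² describes fit only over the sampled x values; it says nothing about behaviour beyond them
- The linear relationship may not hold outside the observed range

Report the number if required, but flag clearly that it is an extrapolation.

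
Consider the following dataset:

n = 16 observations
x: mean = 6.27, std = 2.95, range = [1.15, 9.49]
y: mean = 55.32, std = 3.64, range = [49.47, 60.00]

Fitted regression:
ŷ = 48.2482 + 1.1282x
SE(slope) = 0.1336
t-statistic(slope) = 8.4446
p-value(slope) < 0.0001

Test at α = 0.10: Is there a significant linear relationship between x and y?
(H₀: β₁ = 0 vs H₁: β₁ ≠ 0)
Reject H₀: p-value < 0.0001 < α = 0.10. The linear relationship is significant at the 10% level.

Hypothesis test for the slope coefficient:

H₀: β₁ = 0 (no linear relationship)
H₁: β₁ ≠ 0 (linear relationship exists)

Test statistic: t = β̂₁ / SE(β̂₁) = 1.1282 / 0.1336 = 8.4446

With df = 14, the two-sided p-value for |t| = 8.4446 is <0.0001.

Decision rule: reject H₀ if p-value < α.
p-value < 0.0001 < α = 0.10 → reject H₀.

There is sufficient evidence at the 10% significance level to conclude that a linear relationship exists between x and y.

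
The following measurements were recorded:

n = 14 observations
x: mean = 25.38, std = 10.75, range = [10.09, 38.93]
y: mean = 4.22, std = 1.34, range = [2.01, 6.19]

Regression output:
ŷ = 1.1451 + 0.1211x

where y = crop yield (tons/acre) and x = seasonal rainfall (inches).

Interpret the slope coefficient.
For each additional inch of rainfall, predicted crop yield increases by approximately 0.1211 tons/acre.

β₁ = 0.1211 is the change in predicted crop yield (tons/acre) per additional inch of rainfall.

Interpretation:
- Rainfall up by 1 inch → predicted crop yield increases by 0.1211 tons/acre
- The effect is assumed constant over the observed range of x (linearity)
- The slope describes association in these data, not necessarily a causal effect

The intercept β₀ = 1.1451 is the predicted crop yield when rainfall = 0; since the smallest observed x is 10.09, this is an extrapolation and mainly anchors the line.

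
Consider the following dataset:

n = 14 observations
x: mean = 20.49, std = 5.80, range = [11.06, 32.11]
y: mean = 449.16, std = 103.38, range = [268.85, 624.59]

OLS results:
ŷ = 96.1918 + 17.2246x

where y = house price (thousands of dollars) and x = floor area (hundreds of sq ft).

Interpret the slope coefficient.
For each additional hundred sq ft of floor area, predicted house price increases by approximately 17.2246 thousand dollars.

The slope β₁ = 17.2246 gives the rate at which the fitted house price changes with floor area.

Interpretation:
- Floor area up by 1 hundred sq ft → predicted house price increases by 17.2246 thousand dollars
- This is a linear approximation: the same per-unit change is assumed across the whole observed x range
- The slope describes association in these data, not necessarily a causal effect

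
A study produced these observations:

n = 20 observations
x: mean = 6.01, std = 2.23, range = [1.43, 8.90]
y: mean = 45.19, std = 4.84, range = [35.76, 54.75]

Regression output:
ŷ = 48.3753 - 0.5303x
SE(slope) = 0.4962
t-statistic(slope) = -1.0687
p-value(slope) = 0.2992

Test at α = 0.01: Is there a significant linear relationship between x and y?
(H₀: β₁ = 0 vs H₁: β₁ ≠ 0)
Fail to reject H₀: p-value = 0.2992 ≥ α = 0.01. The linear relationship is not significant at the 1% level.

Hypothesis test for the slope coefficient:

H₀: β₁ = 0 (no linear relationship)
H₁: β₁ ≠ 0 (linear relationship exists)

Test statistic: t = β̂₁ / SE(β̂₁) = -0.5303 / 0.4962 = -1.0687

The p-value (0.2992) is the probability, under H₀, of a t-statistic at least as extreme as |t| = 1.0687 (two-sided, df = n − 2 = 18).

Decision rule: reject H₀ if p-value < α.
p-value = 0.2992 ≥ α = 0.01 → fail to reject H₀.

Conclusion: the linear association between x and y is not significant at the 1% level.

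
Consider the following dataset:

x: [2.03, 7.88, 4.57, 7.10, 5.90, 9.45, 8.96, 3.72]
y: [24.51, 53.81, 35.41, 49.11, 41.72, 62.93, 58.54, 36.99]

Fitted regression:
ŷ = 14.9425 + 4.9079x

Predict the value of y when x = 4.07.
ŷ = 34.9177

To predict y for x = 4.07, substitute into the regression equation:

ŷ = 14.9425 + 4.9079 × 4.07
ŷ = 14.9425 + 19.9752
ŷ = 34.9177

This is the fitted mean response at that x — an individual observation would come with a wider prediction interval.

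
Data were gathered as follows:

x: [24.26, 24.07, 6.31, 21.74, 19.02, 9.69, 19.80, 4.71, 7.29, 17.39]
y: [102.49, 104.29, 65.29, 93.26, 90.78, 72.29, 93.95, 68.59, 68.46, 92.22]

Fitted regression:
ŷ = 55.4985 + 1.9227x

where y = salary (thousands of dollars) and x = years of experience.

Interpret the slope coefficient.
On average, salary is about 1.9227 thousand dollars higher for every extra year of experience.

The slope β₁ = 1.9227 gives the rate at which the fitted salary changes with experience.

Interpretation:
- Experience up by 1 year → predicted salary increases by 1.9227 thousand dollars
- The effect is assumed constant over the observed range of x (linearity)
- The sign (+) gives the direction; the magnitude 1.9227 gives the size of the effect per year

(β₀ = 55.4985 is the fitted value at x = 0 and is not part of the slope interpretation.)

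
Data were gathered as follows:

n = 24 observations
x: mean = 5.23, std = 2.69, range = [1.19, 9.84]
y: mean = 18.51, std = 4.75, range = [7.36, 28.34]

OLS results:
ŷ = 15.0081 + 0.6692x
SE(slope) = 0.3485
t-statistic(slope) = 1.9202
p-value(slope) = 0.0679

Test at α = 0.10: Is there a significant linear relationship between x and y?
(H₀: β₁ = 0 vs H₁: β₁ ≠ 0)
Since p-value = 0.0679 < α = 0.10, reject H₀ — the slope is significantly different from 0.

Hypothesis test for the slope coefficient:

H₀: β₁ = 0 (no linear relationship)
H₁: β₁ ≠ 0 (linear relationship exists)

Test statistic: t = β̂₁ / SE(β̂₁) = 0.6692 / 0.3485 = 1.9202

p = 0.0679: how often a slope estimate this far from 0 (in SE units) would arise by chance if β₁ were truly 0.

Decision rule: reject H₀ if p-value < α.
p-value = 0.0679 < α = 0.10 → reject H₀.

There is sufficient evidence at the 10% significance level to conclude that a linear relationship exists between x and y.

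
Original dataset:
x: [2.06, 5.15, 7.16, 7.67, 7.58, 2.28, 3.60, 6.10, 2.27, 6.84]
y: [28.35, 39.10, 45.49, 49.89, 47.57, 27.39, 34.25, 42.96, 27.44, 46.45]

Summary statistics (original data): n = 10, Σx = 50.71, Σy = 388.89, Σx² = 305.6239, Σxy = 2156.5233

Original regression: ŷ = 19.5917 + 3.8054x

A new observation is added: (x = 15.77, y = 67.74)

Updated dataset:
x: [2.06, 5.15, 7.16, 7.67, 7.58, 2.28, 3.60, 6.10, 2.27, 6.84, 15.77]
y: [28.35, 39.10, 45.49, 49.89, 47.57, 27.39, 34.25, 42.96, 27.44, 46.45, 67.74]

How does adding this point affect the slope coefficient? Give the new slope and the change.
New slope β₁ = 3.0490 versus 3.8054 before: a change of -0.7564 (-19.9%).

x = 15.77 lies well outside the original x-range [2.06, 7.67] (x̄ ≈ 5.07), so this observation has high leverage and can move the slope substantially.

Step 1: Update the sums with the new point (n goes from 10 to 11)
Σx  = 50.71 + 15.77 = 66.48
Σy  = 388.89 + 67.74 = 456.63
Σx² = 305.6239 + 15.77² = 305.6239 + 248.6929 = 554.3168
Σxy = 2156.5233 + 15.77×67.74 = 2156.5233 + 1068.2598 = 3224.7831

Step 2: Recompute the slope with b₁ = (nΣxy − ΣxΣy) / (nΣx² − (Σx)²)
Numerator   = 11×3224.7831 − 66.48×456.63 = 35472.6141 − 30356.7624 = 5115.8517
Denominator = 11×554.3168 − 66.48² = 6097.4848 − 4419.5904 = 1677.8944
b₁(new) = 5115.8517 / 1677.8944 = 3.0490

(Same formula on the original sums: (10×2156.5233 − 50.71×388.89) / (10×305.6239 − 50.71²) = 1844.6211 / 484.7349 = 3.8054, matching the given fit.)

Step 3: Change in slope
Δβ₁ = 3.0490 − 3.8054 = -0.7564
Relative change = -0.7564 / 3.8054 × 100% = -19.9%
→ the slope decreases when the point is added.

Because the point sits below the extension of the original line at a high-leverage x, it tilts the fit down.
In practice: refit with and without it and report both if conclusions differ.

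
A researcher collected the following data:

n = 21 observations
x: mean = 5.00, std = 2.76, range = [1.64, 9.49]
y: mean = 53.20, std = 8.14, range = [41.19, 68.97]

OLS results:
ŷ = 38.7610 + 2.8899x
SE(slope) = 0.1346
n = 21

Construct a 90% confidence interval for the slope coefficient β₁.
The 90% CI for β₁ is (2.6572, 3.1226)

Confidence interval for the slope:

The 90% CI for β₁ is: β̂₁ ± t*(α/2, n-2) × SE(β̂₁)

Step 1: Find critical t-value
- Confidence level = 0.9
- Degrees of freedom = n - 2 = 21 - 2 = 19
- t*(α/2, 19) = 1.7291

Step 2: Calculate margin of error
Margin = 1.7291 × 0.1346 = 0.2327

Step 3: Construct interval
CI = 2.8899 ± 0.2327
CI = (2.6572, 3.1226)

Interpretation: intervals built this way capture the true β₁ in 90% of repeated samples; here the plausible range for the per-unit effect of x on y is 2.6572 to 3.1226.
Since 0 is outside the interval, a two-sided test at α = 0.10 would reject H₀: β₁ = 0.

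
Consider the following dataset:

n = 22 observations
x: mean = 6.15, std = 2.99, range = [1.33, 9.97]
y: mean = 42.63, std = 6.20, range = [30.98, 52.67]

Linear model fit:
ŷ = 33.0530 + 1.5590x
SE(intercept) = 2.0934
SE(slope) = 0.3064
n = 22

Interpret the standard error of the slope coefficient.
SE(β̂₁) = 0.3064 is the estimated standard deviation of the slope estimate across repeated samples; relative to β̂₁ = 1.5590 that is 19.7%, a precise estimate.

SE(β̂₁) = 0.3064 says: if we drew many samples of n = 22 from the same population and refit each time, the fitted slopes would scatter with a standard deviation of roughly 0.3064 around the true β₁.

Relative precision:
- SE / |β̂₁| = 0.3064 / 1.5590 = 19.7%
- Rule of thumb (under 20%: precise; 20% to under 50%: moderately precise; 50% or more: imprecise) → precise

Link to the t-test: t = β̂₁ / SE(β̂₁) = 1.5590 / 0.3064 = 5.0881, the statistic for H₀: β₁ = 0.

What drives SE(β̂₁): wider spread of x values → smaller SE; more residual scatter → larger SE; larger n (here n = 22) → smaller SE.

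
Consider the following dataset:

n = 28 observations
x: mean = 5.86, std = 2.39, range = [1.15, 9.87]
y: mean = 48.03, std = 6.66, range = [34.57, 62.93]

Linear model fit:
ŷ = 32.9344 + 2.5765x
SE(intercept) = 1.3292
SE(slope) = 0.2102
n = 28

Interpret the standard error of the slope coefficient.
SE(β̂₁) = 0.2102 is the estimated standard deviation of the slope estimate across repeated samples; relative to β̂₁ = 2.5765 that is 8.2%, a precise estimate.

What SE measures:
- The standard error quantifies the sampling variability of the coefficient estimate
- It is the estimated standard deviation of β̂₁ across hypothetical repeated samples of the same size
- Smaller SE → more precise estimate

Relative precision:
- SE / |β̂₁| = 0.2102 / 2.5765 = 8.2%
- Rule of thumb (under 20%: precise; 20% to under 50%: moderately precise; 50% or more: imprecise) → precise

Link to interval estimation: a confidence interval for β₁ is β̂₁ ± t* × 0.2102, so SE sets the half-width per unit of t*.

What drives SE(β̂₁): more residual scatter → larger SE; wider spread of x values → smaller SE.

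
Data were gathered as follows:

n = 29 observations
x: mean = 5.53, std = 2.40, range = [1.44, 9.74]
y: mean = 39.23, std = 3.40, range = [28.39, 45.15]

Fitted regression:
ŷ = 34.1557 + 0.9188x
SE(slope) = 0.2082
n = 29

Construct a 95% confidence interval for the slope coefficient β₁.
The 95% CI for β₁ is (0.4916, 1.3460)

Confidence interval for the slope:

The 95% CI for β₁ is: β̂₁ ± t*(α/2, n-2) × SE(β̂₁)

Step 1: Find critical t-value
- Confidence level = 0.95
- Degrees of freedom = n - 2 = 29 - 2 = 27
- t*(α/2, 27) = 2.0518

Step 2: Calculate margin of error
Margin = 2.0518 × 0.2082 = 0.4272

Step 3: Construct interval
CI = 0.9188 ± 0.4272
CI = (0.4916, 1.3460)

Interpretation: each one-unit increase in x is associated with a change in mean y of between 0.4916 and 1.3460, with 95% confidence.
Since 0 is outside the interval, a two-sided test at α = 0.05 would reject H₀: β₁ = 0.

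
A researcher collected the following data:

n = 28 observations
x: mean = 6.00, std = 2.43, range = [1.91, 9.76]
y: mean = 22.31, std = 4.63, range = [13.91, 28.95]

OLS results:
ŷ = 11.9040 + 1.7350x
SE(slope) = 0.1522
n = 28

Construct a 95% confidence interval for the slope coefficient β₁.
The 95% CI for β₁ is (1.4222, 2.0478)

Confidence interval for the slope:

The 95% CI for β₁ is: β̂₁ ± t*(α/2, n-2) × SE(β̂₁)

Step 1: Find critical t-value
- Confidence level = 0.95
- Degrees of freedom = n - 2 = 28 - 2 = 26
- t*(α/2, 26) = 2.0555

Step 2: Calculate margin of error
Margin = 2.0555 × 0.1522 = 0.3128

Step 3: Construct interval
CI = 1.7350 ± 0.3128
CI = (1.4222, 2.0478)

Interpretation: intervals built this way capture the true β₁ in 95% of repeated samples; here the plausible range for the per-unit effect of x on y is 1.4222 to 2.0478.
Both endpoints are positive, so the data support a genuinely positive slope at this confidence level.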